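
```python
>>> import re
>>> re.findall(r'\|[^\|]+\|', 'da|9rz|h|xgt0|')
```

['|9rz|', '|xgt0|']

`findall` yields the raw match text (2 of them) because the pattern has no groups.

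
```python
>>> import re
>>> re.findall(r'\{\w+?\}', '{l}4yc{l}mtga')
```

['{l}', '{l}']

With no groups in the pattern, `findall` gives back each whole match — 2 here.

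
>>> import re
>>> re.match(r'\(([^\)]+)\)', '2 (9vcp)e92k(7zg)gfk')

With `match`, the pattern is implicitly anchored at the beginning.
Here the pattern fails at index 0, so the call returns None.

None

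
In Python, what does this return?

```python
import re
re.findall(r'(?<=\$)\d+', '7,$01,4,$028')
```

['01', '028']

Lookahead/lookbehind check context without consuming it, so the matched span excludes the asserted characters.
Walking the string: at [3:5] → '01'; at [9:12] → '028'.
No capturing groups, so `findall` returns the 2 full match strings.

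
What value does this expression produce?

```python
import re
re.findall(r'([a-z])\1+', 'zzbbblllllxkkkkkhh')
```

The backreference `\1` re-matches whatever the first group consumed, character for character.
Because there's exactly one group, `findall` drops the full match and keeps group 1 from each hit.

['z', 'b', 'l', 'k', 'h']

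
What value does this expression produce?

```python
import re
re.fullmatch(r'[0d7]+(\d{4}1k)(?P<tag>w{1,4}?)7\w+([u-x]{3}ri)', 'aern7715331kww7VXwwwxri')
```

None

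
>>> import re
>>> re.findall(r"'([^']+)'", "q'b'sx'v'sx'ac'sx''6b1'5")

['b', 'v', 'ac', '6b1']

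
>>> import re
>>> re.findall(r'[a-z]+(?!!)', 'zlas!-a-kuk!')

['zla', 'a', 'ku']

Because the assertion is negative and zero-width, positions next to the forbidden text are skipped.
Scanning left to right: at [0:3] → 'zla'; at [6:7] → 'a'; at [8:10] → 'ku'.
`findall` yields the raw match text (3 of them) because the pattern has no groups.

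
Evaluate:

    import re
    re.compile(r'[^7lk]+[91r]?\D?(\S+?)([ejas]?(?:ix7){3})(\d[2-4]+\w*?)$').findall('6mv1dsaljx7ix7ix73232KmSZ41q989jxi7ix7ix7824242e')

Multiple groups make `findall` return tuples — one 3-tuple for each match.
Nothing in the string satisfies the pattern, so the list is empty.

[]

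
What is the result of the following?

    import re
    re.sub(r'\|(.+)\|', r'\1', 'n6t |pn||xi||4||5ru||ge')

`\1` in the replacement pulls in group 1's text for each match.

'n6t pn||xi||4||5ru|ge'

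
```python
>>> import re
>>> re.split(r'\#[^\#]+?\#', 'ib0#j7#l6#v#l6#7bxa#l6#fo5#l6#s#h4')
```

['ib0', 'l6', 'l6', 'l6', 'l6', 'h4']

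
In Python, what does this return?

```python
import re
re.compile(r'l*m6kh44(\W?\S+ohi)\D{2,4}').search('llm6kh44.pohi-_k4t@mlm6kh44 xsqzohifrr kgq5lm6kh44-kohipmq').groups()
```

('.pohi',)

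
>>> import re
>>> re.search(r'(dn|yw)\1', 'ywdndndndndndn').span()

After group 1 captures some text, `\1` only succeeds where that same text appears again.
Unlike `match`, `search` isn't anchored — it looks for the pattern anywhere in the string.
The match spans [2:6] → 'dndn'.
Captured: group 1 = 'dn'.

(2, 6)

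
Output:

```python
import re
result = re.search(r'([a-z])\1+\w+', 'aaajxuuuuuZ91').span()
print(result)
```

(0, 13)

After group 1 captures some text, `\1` only succeeds where that same text appears again.
`search` walks the string left to right and returns the first match it finds.
The match spans [0:13] → 'aaajxuuuuuZ91'.
Captured: group 1 = 'a'.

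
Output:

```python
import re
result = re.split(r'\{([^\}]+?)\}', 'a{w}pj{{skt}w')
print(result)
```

['a', 'w', 'pj', '{skt', 'w']

Matches to split on: at [1:4] → '{w}'; at [6:12] → '{{skt}'.
With a capturing group present, the delimiter's captured portion is kept in the result list.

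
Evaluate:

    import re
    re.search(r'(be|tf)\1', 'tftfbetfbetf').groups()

('tf',)

After group 1 captures some text, `\1` only succeeds where that same text appears again.
`re.search` scans for the first position where the pattern succeeds.
The match spans [0:4] → 'tftf'.
Captured: group 1 = 'tf'.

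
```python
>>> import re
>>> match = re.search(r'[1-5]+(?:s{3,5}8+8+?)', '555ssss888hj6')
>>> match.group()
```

'555ssss888'

This matches one or more of a character in [1-5]; then 3 to 5 of the literal 's', then one or more of a literal '8', then one or more of a literal '8' (lazy) (non-capturing group).
`search` walks the string left to right and returns the first match it finds.
The match spans [0:10] → '555ssss888'.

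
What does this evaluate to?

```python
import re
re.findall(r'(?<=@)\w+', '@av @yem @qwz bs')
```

['av', 'yem', 'qwz']

The `(?=…)`/`(?<=…)` assertion just peeks at neighbouring text; it doesn't advance the match position.
Matches: at [1:3] → 'av'; at [5:8] → 'yem'; at [10:13] → 'qwz'.
Since nothing is captured, `findall` lists the 3 matched substrings directly.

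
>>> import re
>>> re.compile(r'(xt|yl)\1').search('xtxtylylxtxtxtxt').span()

(0, 4)

The backreference `\1` re-matches whatever the first group consumed, character for character.
`search` walks the string left to right and returns the first match it finds.
The match spans [0:4] → 'xtxt'.
Captured: group 1 = 'xt'.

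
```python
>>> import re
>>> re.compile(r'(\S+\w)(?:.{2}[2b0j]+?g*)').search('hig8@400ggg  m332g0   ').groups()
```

('hig8',)

The pattern matches one or more of a non-whitespace character, then a word character (captured); then exactly 2 of any character, then one or more of one of [2b0j] (lazy), then zero or more of the literal 'g' (non-capturing group).
A non-greedy quantifier consumes as few characters as it can — just enough that the remainder of the pattern still matches from where it stops; whatever follows it matches normally.
`re.search` scans for the first position where the pattern succeeds.
The match spans [0:7] → 'hig8@40'.
Captured: group 1 = 'hig8'.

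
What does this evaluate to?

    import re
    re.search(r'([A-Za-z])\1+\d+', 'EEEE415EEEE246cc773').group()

`\1` has to match the exact text group 1 already captured.
Unlike `match`, `search` isn't anchored — it looks for the pattern anywhere in the string.
The match spans [0:7] → 'EEEE415'.
Captured: group 1 = 'E'.

'EEEE415'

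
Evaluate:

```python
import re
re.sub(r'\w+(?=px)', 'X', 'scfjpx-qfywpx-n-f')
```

'Xpx-Xpx-n-f'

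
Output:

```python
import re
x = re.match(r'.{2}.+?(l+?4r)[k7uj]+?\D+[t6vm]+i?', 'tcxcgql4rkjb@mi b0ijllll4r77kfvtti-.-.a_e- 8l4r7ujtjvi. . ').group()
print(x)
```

tcxcgql4rkjb@mi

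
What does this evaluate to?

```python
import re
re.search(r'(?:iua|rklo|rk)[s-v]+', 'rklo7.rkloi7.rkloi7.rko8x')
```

None

Unlike `match`, `search` isn't anchored — it looks for the pattern anywhere in the string.
Here nothing in the string fits, so the call returns None.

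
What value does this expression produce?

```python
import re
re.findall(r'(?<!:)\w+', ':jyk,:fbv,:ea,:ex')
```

['yk', 'bv', 'a', 'x']

The negative lookahead/lookbehind blocks any match where the forbidden context is present.
No capturing groups, so `findall` returns the 4 full match strings.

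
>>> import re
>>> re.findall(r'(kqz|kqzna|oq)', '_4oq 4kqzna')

Branches in `(...|...)` are attempted left-to-right; the first branch that allows the whole pattern to succeed is taken.
Walking the string: at [2:4] match 'oq', group 1 = 'oq'; at [6:9] match 'kqz', group 1 = 'kqz'.
One capturing group, so `findall` returns just the captured substring from each match — 2 in all.

['oq', 'kqz']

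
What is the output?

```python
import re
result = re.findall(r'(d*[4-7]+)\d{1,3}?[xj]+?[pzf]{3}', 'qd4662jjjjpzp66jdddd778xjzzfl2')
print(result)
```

This matches zero or more of the literal 'd', then one or more of a character in [4-7] (captured); then 1 to 3 of a digit (lazy), then one or more of one of [xj] (lazy); then exactly 3 of one of [pzf].
Walking the string: at [1:13] match 'd4662jjjjpzp', group 1 = 'd466'; at [16:28] match 'dddd778xjzzf', group 1 = 'dddd77'.
Because there's exactly one group, `findall` drops the full match and keeps group 1 from each hit.

['d466', 'dddd77']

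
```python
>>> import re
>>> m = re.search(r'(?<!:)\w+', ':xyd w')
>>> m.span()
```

(2, 4)

The negative lookaround is zero-width — it rules out positions where the adjacent text would match, without consuming anything.
`re.search` scans for the first position where the pattern succeeds.
The match spans [2:4] → 'yd'.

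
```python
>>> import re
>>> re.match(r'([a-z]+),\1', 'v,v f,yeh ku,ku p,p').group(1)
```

'v'

`\1` has to match the exact text group 1 already captured.
`match` is anchored at position 0; if the pattern doesn't fit there, it returns None.
The match spans [0:3] → 'v,v'.
Captured: group 1 = 'v'.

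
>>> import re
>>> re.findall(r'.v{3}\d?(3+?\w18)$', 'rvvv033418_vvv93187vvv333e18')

Pattern: any character, then exactly 3 of a literal 'v', then optionally a digit; then one or more of the literal '3' (lazy), then a word character, then the literal '18' (captured); then anchored at the end.
With a single group, `findall` returns only what that group captured — 1 item.

['33e18']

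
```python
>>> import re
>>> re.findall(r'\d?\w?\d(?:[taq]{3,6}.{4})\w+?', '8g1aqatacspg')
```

The pattern matches optionally a digit, then optionally a word character, then a digit; then 3 to 6 of one of [taq], then exactly 4 of any character (non-capturing group); then one or more of a word character (lazy).
Matches: at [0:12] → '8g1aqatacspg'.
No capturing groups, so `findall` returns the 1 full match string.

['8g1aqatacspg']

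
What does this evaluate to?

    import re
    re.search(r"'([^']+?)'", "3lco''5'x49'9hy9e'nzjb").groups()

('5',)

The match spans [5:8] → "'5'".
Captured: group 1 = '5'.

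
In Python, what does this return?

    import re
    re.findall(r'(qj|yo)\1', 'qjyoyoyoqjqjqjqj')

['yo', 'qj', 'qj']

The backreference `\1` re-matches whatever the first group consumed, character for character.
Walking the string: at [2:6] match 'yoyo', group 1 = 'yo'; at [8:12] match 'qjqj', group 1 = 'qj'; at [12:16] match 'qjqj', group 1 = 'qj'.
With a single group, `findall` returns only what that group captured — 3 items.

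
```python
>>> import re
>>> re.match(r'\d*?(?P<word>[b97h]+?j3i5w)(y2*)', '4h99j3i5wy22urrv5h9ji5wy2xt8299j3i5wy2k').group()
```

The pattern matches zero or more of a digit (lazy); then one or more of one of [b97h] (lazy), then the literal 'j3i', then the literal '5w' (captured as 'word'); then the literal 'y', then zero or more of the literal '2' (captured).
With `match`, the pattern is implicitly anchored at the beginning.
The match spans [0:12] → '4h99j3i5wy22'.
Captured: group 1 = 'h99j3i5w', group 2 = 'y22'.

'4h99j3i5wy22'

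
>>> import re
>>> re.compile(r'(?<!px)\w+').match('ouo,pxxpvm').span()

The negative lookaround is zero-width — it rules out positions where the adjacent text would match, without consuming anything.
`re.match` won't scan ahead — the pattern has to work from the very first character.
The match spans [0:3] → 'ouo'.

(0, 3)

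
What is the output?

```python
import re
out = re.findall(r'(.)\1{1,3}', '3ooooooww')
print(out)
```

The backreference `\1` re-matches whatever the first group consumed, character for character.
Walking the string: at [1:5] match 'oooo', group 1 = 'o'; at [5:7] match 'oo', group 1 = 'o'; at [7:9] match 'ww', group 1 = 'w'.
`findall` collects group 1 from each match (3 total).

['o', 'o', 'w']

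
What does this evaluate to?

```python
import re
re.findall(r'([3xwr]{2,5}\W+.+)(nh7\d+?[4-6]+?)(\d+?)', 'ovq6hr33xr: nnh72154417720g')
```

[('r33xr: n', 'nh7215', '4')]

Pattern: 2 to 5 of one of [3xwr], then one or more of a non-word character, then one or more of any character (captured); then the literal 'nh7', then one or more of a digit (lazy), then one or more of a character in [4-6] (lazy) (captured); then one or more of a digit (lazy) (captured).
Walking the string: at [5:20] match 'r33xr: nnh72154', groups = ('r33xr: n', 'nh7215', '4').
`findall` packs the 3 group values into a tuple for every match.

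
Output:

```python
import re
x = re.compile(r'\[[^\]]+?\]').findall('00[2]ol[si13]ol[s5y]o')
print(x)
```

Scanning left to right: at [2:5] → '[2]'; at [7:13] → '[si13]'; at [15:20] → '[s5y]'.
`findall` yields the raw match text (3 of them) because the pattern has no groups.

['[2]', '[si13]', '[s5y]']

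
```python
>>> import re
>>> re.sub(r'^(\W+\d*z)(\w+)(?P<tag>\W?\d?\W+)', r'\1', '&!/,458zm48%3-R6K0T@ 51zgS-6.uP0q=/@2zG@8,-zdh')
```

The pattern matches anchored at the start of the string; then one or more of a non-word character, then zero or more of a digit, then a literal 'z' (captured); then one or more of a word character (captured); then optionally a non-word character, then optionally a digit, then one or more of a non-word character (captured as 'tag').
Matches: at [0:14] → '&!/,458zm48%3-'.
The replacement refers to a captured group, so each match is rewritten using its own captured text.

'&!/,458zR6K0T@ 51zgS-6.uP0q=/@2zG@8,-zdh'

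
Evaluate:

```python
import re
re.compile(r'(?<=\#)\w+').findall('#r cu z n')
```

The positive lookaround only admits positions where the adjacent text matches; those characters stay outside the span.
Matches: at [1:2] → 'r'.
Since nothing is captured, `findall` lists the 1 matched substring directly.

['r']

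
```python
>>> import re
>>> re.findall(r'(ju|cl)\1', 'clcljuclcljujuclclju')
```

['cl', 'cl', 'ju', 'cl']

The backreference `\1` re-matches whatever the first group consumed, character for character.
With a single group, `findall` returns only what that group captured — 4 items.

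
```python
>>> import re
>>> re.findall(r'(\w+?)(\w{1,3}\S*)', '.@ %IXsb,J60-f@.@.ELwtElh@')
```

This matches one or more of a word character (lazy) (captured); then 1 to 3 of a word character, then zero or more of a non-whitespace character (captured).
A `+?`/`*?`/`{m,n}?` starts at its minimum and grows only as far as needed for what follows to match.
Walking the string: at [4:26] match 'IXsb,J60-f@.@.ELwtElh@', groups = ('I', 'Xsb,J60-f@.@.ELwtElh@').
With 2 capturing groups, `findall` returns a 2-tuple per match.

[('I', 'Xsb,J60-f@.@.ELwtElh@')]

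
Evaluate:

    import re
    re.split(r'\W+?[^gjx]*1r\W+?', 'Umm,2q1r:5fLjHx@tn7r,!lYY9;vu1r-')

['Umm', '5fLjHx', '']

This matches one or more of a non-word character (lazy), then zero or more of any character except [gjx], then the literal '1r'; then one or more of a non-word character (lazy).
Matches to split on: at [3:9] → ',2q1r:'; at [15:32] → '@tn7r,!lYY9;vu1r-'.
`split` removes every match and returns the 3 fragments in between.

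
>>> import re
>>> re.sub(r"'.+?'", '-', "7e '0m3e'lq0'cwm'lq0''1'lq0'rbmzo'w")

`sub` substitutes '-' at each match site.

'7e -lq0-lq0-lq0-w'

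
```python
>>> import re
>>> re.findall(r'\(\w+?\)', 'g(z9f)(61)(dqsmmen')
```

['(z9f)', '(61)']

With no groups in the pattern, `findall` gives back each whole match — 2 here.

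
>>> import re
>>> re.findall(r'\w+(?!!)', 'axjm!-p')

['axj', 'p']

The negative lookahead/lookbehind blocks any match where the forbidden context is present.
No capturing groups, so `findall` returns the 2 full match strings.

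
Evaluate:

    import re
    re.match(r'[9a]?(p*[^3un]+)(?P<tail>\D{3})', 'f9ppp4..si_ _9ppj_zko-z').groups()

('f9ppp4..si_ _9ppj_zk', 'o-z')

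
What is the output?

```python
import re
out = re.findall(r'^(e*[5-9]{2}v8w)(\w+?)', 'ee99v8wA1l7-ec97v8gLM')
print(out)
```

Pattern: anchored at the start of the string; then zero or more of a literal 'e', then exactly 2 of a character in [5-9], then the literal 'v8w' (captured); then one or more of a word character (lazy) (captured).
With the lazy modifier that quantifier settles for the fewest repetitions that let the rest of the pattern succeed (the atoms after it are unaffected and can still be greedy).
Walking the string: at [0:8] match 'ee99v8wA', groups = ('ee99v8w', 'A').
`findall` packs the 2 group values into a tuple for every match.

[('ee99v8w', 'A')]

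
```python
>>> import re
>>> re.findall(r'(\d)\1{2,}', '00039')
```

['0']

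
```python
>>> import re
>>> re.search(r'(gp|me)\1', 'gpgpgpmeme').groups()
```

The backreference `\1` re-matches whatever the first group consumed, character for character.
Unlike `match`, `search` isn't anchored — it looks for the pattern anywhere in the string.
The match spans [0:4] → 'gpgp'.
Captured: group 1 = 'gp'.

('gp',)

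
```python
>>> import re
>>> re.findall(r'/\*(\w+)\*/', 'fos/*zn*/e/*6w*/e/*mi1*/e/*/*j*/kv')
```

Scanning left to right: at [3:9] match '/*zn*/', group 1 = 'zn'; at [10:16] match '/*6w*/', group 1 = '6w'; at [17:24] match '/*mi1*/', group 1 = 'mi1'; at [27:32] match '/*j*/', group 1 = 'j'.
One capturing group, so `findall` returns just the captured substring from each match — 4 in all.

['zn', '6w', 'mi1', 'j']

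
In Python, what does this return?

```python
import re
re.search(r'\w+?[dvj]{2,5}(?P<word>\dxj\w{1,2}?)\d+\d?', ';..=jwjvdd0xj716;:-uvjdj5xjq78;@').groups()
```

('0xj7',)

The pattern matches one or more of a word character (lazy), then 2 to 5 of one of [dvj]; then a digit, then the literal 'xj', then 1 to 2 of a word character (lazy) (captured as 'word'); then one or more of a digit; then optionally a digit.
A non-greedy quantifier consumes as few characters as it can — just enough that the remainder of the pattern still matches from where it stops; whatever follows it matches normally.
`search` walks the string left to right and returns the first match it finds.
The match spans [4:16] → 'jwjvdd0xj716'.
Captured: group 1 = '0xj7'.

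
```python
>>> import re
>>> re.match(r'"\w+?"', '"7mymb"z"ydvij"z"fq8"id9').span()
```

(0, 7)

With `match`, the pattern is implicitly anchored at the beginning.
The match spans [0:7] → '"7mymb"'.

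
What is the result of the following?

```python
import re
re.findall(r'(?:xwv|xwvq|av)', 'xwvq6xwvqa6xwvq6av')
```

['xwv', 'xwv', 'xwv', 'av']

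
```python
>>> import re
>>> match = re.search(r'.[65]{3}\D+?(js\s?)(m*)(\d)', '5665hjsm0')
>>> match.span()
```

(0, 9)

The pattern matches any character, then exactly 3 of one of [65]; then one or more of a non-digit (lazy); then the literal 'js', then optionally whitespace (captured); then zero or more of a literal 'm' (captured); then a digit (captured).
The match spans [0:9] → '5665hjsm0'.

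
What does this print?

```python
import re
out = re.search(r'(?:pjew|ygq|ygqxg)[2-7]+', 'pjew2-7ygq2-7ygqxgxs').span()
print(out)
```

(0, 5)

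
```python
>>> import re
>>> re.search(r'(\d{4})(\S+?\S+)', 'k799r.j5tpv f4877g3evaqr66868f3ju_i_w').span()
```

The match spans [13:37] → '4877g3evaqr66868f3ju_i_w'.

(13, 37)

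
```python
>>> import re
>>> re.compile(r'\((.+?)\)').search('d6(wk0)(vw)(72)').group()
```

The match spans [2:7] → '(wk0)'.

'(wk0)'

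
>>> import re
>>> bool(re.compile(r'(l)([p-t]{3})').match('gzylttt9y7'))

With `match`, the pattern is implicitly anchored at the beginning.
Here the string doesn't start with a match, so the call returns None, and `bool(None)` is False.

False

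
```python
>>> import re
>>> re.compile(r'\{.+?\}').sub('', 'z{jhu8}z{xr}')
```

Matches: at [1:7] → '{jhu8}'; at [8:12] → '{xr}'.
`sub` substitutes '' at each match site.

'zz'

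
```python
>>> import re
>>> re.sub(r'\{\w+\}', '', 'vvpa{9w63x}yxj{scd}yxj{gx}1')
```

'vvpayxjyxj1'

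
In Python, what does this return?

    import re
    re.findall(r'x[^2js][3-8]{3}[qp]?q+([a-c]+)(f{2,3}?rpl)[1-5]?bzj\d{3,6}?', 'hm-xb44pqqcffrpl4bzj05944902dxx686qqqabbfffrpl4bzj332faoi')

[('abb', 'fffrpl')]

Pattern: a literal 'x'; then any character except [2js], then exactly 3 of a character in [3-8], then optionally one of [qp]; then one or more of a literal 'q'; then one or more of a character in [a-c] (captured); then 2 to 3 of a literal 'f' (lazy), then the literal 'rpl' (captured); then optionally a character in [1-5], then the literal 'bzj', then 3 to 6 of a digit (lazy).
Walking the string: at [29:53] match 'xx686qqqabbfffrpl4bzj332', groups = ('abb', 'fffrpl').
2 groups means the one result is a tuple of 2 captured strings — 1 here.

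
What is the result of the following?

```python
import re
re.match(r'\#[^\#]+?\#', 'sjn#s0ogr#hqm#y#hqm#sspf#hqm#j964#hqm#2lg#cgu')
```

None

`match` is anchored at position 0; if the pattern doesn't fit there, it returns None.
Here the pattern fails at index 0, so the call returns None.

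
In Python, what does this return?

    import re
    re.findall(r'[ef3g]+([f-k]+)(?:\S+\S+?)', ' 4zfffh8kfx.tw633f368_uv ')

One capturing group, so `findall` returns just the captured substring from the one match — 1 in all.

['h']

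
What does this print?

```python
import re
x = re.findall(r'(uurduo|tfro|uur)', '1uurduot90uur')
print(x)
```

Alternation tries branches left to right and keeps the first one that lets the overall match succeed at that position.
Matches: at [1:7] match 'uurduo', group 1 = 'uurduo'; at [10:13] match 'uur', group 1 = 'uur'.
With a single group, `findall` returns only what that group captured — 2 items.

['uurduo', 'uur']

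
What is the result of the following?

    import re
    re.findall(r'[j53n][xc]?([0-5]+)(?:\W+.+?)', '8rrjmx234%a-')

['4']

The pattern matches one of [j53n], then optionally one of [xc]; then one or more of a character in [0-5] (captured); then one or more of a non-word character, then one or more of any character (lazy) (non-capturing group).
Walking the string: at [7:11] match '34%a', group 1 = '4'.
One capturing group, so `findall` returns just the captured substring from the one match — 1 in all.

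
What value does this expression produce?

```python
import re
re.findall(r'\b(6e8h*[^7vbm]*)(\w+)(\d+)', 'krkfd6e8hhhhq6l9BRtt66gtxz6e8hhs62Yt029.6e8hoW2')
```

[('6e8ho', 'W', '2')]

Pattern: a word boundary (`\b`, zero-width); then the literal '6e8', then zero or more of a literal 'h', then zero or more of any character except [7vbm] (captured); then one or more of a word character (captured); then one or more of a digit (captured).
Matches: at [40:47] match '6e8hoW2', groups = ('6e8ho', 'W', '2').
`findall` packs the 3 group values into a tuple for every match.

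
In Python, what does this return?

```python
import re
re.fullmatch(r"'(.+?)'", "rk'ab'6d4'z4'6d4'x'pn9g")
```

`re.fullmatch` requires the pattern to consume the entire string.
Here the string isn't matched end-to-end, so the call returns None.

None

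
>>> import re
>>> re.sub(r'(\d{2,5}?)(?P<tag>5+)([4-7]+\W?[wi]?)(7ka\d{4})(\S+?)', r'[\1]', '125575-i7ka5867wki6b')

'[12]ki6b'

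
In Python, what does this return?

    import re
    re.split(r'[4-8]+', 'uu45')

['uu', '']

Pattern: one or more of a character in [4-8].
Matches to split on: at [2:4] → '45'.
`split` removes every match and returns the 2 fragments in between.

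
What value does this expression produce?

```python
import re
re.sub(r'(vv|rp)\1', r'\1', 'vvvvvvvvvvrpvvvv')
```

The backreference `\1` re-matches whatever the first group consumed, character for character.
Matches: at [0:4] → 'vvvv'; at [4:8] → 'vvvv'; at [12:16] → 'vvvv'.
Each match is replaced using the text its own group 1 captured.

'vvvvvvrpvv'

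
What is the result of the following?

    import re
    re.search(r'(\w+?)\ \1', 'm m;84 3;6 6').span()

(0, 3)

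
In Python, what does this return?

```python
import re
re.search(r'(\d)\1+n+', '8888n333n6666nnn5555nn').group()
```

'8888n'

The backreference `\1` re-matches whatever the first group consumed, character for character.
`search` walks the string left to right and returns the first match it finds.
The match spans [0:5] → '8888n'.
Captured: group 1 = '8'.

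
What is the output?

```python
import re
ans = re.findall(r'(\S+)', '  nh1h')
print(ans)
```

['nh1h']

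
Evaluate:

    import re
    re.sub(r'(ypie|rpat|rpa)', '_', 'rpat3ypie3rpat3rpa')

Alternation tries branches left to right and keeps the first one that lets the overall match succeed at that position.
Matches: at [0:4] → 'rpat'; at [5:9] → 'ypie'; at [10:14] → 'rpat'; at [15:18] → 'rpa'.
`sub` substitutes '_' at each match site.

'_3_3_3_'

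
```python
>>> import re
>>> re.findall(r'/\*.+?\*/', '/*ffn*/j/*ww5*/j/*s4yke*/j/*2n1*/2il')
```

['/*ffn*/', '/*ww5*/', '/*s4yke*/', '/*2n1*/']

A non-greedy quantifier consumes as few characters as it can — just enough that the remainder of the pattern still matches from where it stops; whatever follows it matches normally.
Scanning left to right: at [0:7] → '/*ffn*/'; at [8:15] → '/*ww5*/'; at [16:25] → '/*s4yke*/'; at [26:33] → '/*2n1*/'.
With no groups in the pattern, `findall` gives back each whole match — 4 here.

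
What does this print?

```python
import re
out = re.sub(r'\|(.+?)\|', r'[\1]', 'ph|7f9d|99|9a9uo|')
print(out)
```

ph[7f9d]99[9a9uo]

A `+?`/`*?`/`{m,n}?` starts at its minimum and grows only as far as needed for what follows to match.
`\1` in the replacement pulls in group 1's text for each match.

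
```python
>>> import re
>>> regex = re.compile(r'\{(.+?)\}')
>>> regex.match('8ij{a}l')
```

None

With `match`, the pattern is implicitly anchored at the beginning.
Here position 0 doesn't satisfy it, so the call returns None.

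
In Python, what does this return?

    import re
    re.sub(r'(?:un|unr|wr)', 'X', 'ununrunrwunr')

'XXrXrwXr'

Alternation isn't longest-match — the leftmost alternative that fits at this position is chosen.
Each match is replaced by 'X'.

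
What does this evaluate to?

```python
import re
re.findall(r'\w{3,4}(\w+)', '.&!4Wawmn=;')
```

['mn']

One capturing group, so `findall` returns just the captured substring from the one match — 1 in all.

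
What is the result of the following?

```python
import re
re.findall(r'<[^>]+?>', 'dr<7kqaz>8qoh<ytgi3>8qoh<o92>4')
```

['<7kqaz>', '<ytgi3>', '<o92>']

Matches: at [2:9] → '<7kqaz>'; at [13:20] → '<ytgi3>'; at [24:29] → '<o92>'.
Since nothing is captured, `findall` lists the 3 matched substrings directly.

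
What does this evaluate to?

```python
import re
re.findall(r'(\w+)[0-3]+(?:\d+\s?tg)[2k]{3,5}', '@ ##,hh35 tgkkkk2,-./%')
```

This matches one or more of a word character (captured); then one or more of a character in [0-3]; then one or more of a digit, then optionally whitespace, then the literal 'tg' (non-capturing group); then 3 to 5 of one of [2k].
Walking the string: at [5:17] match 'hh35 tgkkkk2', group 1 = 'hh'.
Because there's exactly one group, `findall` drops the full match and keeps group 1 from the one hit.

['hh']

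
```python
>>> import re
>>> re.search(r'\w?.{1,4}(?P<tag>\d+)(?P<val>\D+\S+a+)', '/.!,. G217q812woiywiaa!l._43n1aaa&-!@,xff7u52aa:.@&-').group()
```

This matches optionally a word character, then 1 to 4 of any character; then one or more of a digit (captured as 'tag'); then one or more of a non-digit, then one or more of a non-whitespace character, then one or more of the literal 'a' (captured as 'val').
The match spans [3:47] → ',. G217q812woiywiaa!l._43n1aaa&-!@,xff7u52aa'.

',. G217q812woiywiaa!l._43n1aaa&-!@,xff7u52aa'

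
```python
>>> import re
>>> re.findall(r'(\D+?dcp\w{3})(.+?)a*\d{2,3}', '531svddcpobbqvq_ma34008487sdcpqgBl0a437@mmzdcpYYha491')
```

Pattern: one or more of a non-digit (lazy), then the literal 'dcp', then exactly 3 of a word character (captured); then one or more of any character (lazy) (captured); then zero or more of a literal 'a', then 2 to 3 of a digit.
Walking the string: at [3:21] match 'svddcpobbqvq_ma340', groups = ('svddcpobb', 'qvq_m'); at [26:39] match 'sdcpqgBl0a437', groups = ('sdcpqgB', 'l0'); at [39:53] match '@mmzdcpYYha491', groups = ('@mmzdcpYYh', 'a').
2 groups means each result is a tuple of 2 captured strings — 3 here.

[('svddcpobb', 'qvq_m'), ('sdcpqgB', 'l0'), ('@mmzdcpYYh', 'a')]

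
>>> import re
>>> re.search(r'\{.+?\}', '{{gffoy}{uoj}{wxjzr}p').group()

The `?` after the quantifier makes it lazy — it takes as little as possible before letting the rest of the pattern try.
The match spans [0:8] → '{{gffoy}'.

'{{gffoy}'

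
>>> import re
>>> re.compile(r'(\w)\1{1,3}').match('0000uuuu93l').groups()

The match spans [0:4] → '0000'.
Captured: group 1 = '0'.

('0',)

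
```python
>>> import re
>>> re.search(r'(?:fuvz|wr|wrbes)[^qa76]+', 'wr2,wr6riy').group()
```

The match spans [0:6] → 'wr2,wr'.

'wr2,wr'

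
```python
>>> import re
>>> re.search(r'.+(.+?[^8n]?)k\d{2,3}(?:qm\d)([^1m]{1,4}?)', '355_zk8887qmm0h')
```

Here nothing in the string fits, so the call returns None.

None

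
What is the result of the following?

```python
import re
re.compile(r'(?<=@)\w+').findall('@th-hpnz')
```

['th']

The `(?=…)`/`(?<=…)` assertion just peeks at neighbouring text; it doesn't advance the match position.
Scanning left to right: at [1:3] → 'th'.
`findall` yields the raw match text (1 of them) because the pattern has no groups.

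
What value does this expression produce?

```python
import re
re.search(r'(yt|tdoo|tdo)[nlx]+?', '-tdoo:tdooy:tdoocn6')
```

Here nothing in the string fits, so the call returns None.

None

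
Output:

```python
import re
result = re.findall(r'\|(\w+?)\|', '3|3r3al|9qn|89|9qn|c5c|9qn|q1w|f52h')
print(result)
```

['3r3al', '89', 'c5c', 'q1w']

Scanning left to right: at [1:8] match '|3r3al|', group 1 = '3r3al'; at [11:15] match '|89|', group 1 = '89'; at [18:23] match '|c5c|', group 1 = 'c5c'; at [26:31] match '|q1w|', group 1 = 'q1w'.
One capturing group, so `findall` returns just the captured substring from each match — 4 in all.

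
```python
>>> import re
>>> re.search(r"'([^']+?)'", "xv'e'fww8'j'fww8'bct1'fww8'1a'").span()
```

(2, 5)

`re.search` scans for the first position where the pattern succeeds.
The match spans [2:5] → "'e'".
Captured: group 1 = 'e'.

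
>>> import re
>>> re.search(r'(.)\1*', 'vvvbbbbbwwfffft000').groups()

`\1` is not a pattern — it's the concrete string captured by group 1, re-applied verbatim.
`re.search` scans for the first position where the pattern succeeds.
The match spans [0:3] → 'vvv'.
Captured: group 1 = 'v'.

('v',)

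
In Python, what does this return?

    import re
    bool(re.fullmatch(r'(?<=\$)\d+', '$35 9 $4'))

False

Lookahead/lookbehind check context without consuming it, so the matched span excludes the asserted characters.
`re.fullmatch` requires the pattern to consume the entire string.
Here there's no way to consume every character, so the call returns None, and `bool(None)` is False.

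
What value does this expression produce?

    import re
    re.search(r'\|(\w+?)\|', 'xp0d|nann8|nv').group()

`re.search` scans for the first position where the pattern succeeds.
The match spans [4:11] → '|nann8|'.
Captured: group 1 = 'nann8'.

'|nann8|'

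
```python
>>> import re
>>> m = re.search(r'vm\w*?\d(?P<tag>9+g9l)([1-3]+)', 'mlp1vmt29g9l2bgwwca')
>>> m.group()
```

The pattern matches the literal 'vm', then zero or more of a word character (lazy), then a digit; then one or more of a literal '9', then the literal 'g9l' (captured as 'tag'); then one or more of a character in [1-3] (captured).
Unlike `match`, `search` isn't anchored — it looks for the pattern anywhere in the string.
The match spans [4:13] → 'vmt29g9l2'.
Captured: group 1 = '9g9l', group 2 = '2'.

'vmt29g9l2'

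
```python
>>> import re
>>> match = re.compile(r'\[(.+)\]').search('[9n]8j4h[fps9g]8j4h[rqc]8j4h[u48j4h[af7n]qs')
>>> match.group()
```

'[9n]8j4h[fps9g]8j4h[rqc]8j4h[u48j4h[af7n]'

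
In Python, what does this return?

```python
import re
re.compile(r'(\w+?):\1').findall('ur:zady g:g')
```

After group 1 captures some text, `\1` only succeeds where that same text appears again.
Walking the string: at [8:11] match 'g:g', group 1 = 'g'.
One capturing group, so `findall` returns just the captured substring from the one match — 1 in all.

['g']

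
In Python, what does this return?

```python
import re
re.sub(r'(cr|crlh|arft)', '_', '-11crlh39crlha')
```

Branches in `(...|...)` are attempted left-to-right; the first branch that allows the whole pattern to succeed is taken.
Matches: at [3:5] → 'cr'; at [9:11] → 'cr'.
`sub` substitutes '_' at each match site.

'-11_lh39_lha'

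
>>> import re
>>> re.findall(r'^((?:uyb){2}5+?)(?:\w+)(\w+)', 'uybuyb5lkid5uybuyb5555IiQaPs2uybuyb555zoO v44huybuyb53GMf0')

[('uybuyb5', 'O')]

This matches anchored at the start of the string; then the literal 'uyb' repeated 2 times, then one or more of the literal '5' (lazy) (captured); then one or more of a word character (non-capturing group); then one or more of a word character (captured).
Matches: at [0:41] match 'uybuyb5lkid5uybuyb5555IiQaPs2uybuyb555zoO', groups = ('uybuyb5', 'O').
`findall` packs the 2 group values into a tuple for every match.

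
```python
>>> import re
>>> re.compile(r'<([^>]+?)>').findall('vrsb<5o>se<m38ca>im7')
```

Scanning left to right: at [4:8] match '<5o>', group 1 = '5o'; at [10:17] match '<m38ca>', group 1 = 'm38ca'.
With a single group, `findall` returns only what that group captured — 2 items.

['5o', 'm38ca']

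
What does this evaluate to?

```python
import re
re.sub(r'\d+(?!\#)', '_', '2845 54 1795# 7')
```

A negative assertion filters positions out without eating any characters.
`sub` substitutes '_' at each match site.

'_ _ _5# _'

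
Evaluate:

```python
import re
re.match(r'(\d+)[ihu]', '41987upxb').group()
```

'41987u'

`re.match` won't scan ahead — the pattern has to work from the very first character.
The match spans [0:6] → '41987u'.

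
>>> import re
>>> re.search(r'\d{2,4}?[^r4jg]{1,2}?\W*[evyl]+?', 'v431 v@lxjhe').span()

Pattern: 2 to 4 of a digit (lazy), then 1 to 2 of any character except [r4jg] (lazy); then zero or more of a non-word character, then one or more of one of [evyl] (lazy).
A `+?`/`*?`/`{m,n}?` starts at its minimum and grows only as far as needed for what follows to match.
`re.search` scans for the first position where the pattern succeeds.
The match spans [1:6] → '431 v'.

(1, 6)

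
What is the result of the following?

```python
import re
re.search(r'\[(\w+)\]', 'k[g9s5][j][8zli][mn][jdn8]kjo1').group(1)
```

The match spans [1:7] → '[g9s5]'.
Captured: group 1 = 'g9s5'.

'g9s5'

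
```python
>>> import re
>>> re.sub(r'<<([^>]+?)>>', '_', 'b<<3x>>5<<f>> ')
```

'b_5_ '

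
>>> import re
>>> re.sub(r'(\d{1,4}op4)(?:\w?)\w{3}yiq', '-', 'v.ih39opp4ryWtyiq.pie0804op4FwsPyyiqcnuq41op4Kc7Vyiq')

The pattern matches 1 to 4 of a digit, then the literal 'op4' (captured); then optionally a word character (non-capturing group); then exactly 3 of a word character, then the literal 'yiq'.
Every occurrence is swapped for '-'.

'v.ih39opp4ryWtyiq.pie0804op4FwsPyyiqcnuq-'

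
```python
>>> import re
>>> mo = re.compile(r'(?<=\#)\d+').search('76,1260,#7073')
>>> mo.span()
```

(9, 13)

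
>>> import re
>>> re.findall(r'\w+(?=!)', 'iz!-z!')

Because the assertion is zero-width, the text it checks is not consumed and won't appear in the result.
Walking the string: at [0:2] → 'iz'; at [4:5] → 'z'.
No capturing groups, so `findall` returns the 2 full match strings.

['iz', 'z']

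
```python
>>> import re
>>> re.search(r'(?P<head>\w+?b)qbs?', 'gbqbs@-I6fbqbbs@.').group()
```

'gbqbs'

The pattern matches one or more of a word character (lazy), then a literal 'b' (captured as 'head'); then the literal 'qb', then optionally a literal 's'.
`search` walks the string left to right and returns the first match it finds.
The match spans [0:5] → 'gbqbs'.
Captured: group 1 = 'gb'.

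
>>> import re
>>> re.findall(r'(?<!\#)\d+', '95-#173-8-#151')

The negative lookaround is zero-width — it rules out positions where the adjacent text would match, without consuming anything.
Matches: at [0:2] → '95'; at [5:7] → '73'; at [8:9] → '8'; at [12:14] → '51'.
With no groups in the pattern, `findall` gives back each whole match — 4 here.

['95', '73', '8', '51']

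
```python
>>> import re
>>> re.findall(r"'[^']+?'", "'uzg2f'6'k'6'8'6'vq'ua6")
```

With no groups in the pattern, `findall` gives back each whole match — 4 here.

["'uzg2f'", "'k'", "'8'", "'vq'"]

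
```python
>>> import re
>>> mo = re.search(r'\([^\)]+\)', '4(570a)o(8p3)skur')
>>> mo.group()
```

'(570a)'

The match spans [1:7] → '(570a)'.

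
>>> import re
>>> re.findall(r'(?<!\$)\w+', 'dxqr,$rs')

['dxqr', 's']

The negative lookahead/lookbehind blocks any match where the forbidden context is present.
Matches: at [0:4] → 'dxqr'; at [7:8] → 's'.
Since nothing is captured, `findall` lists the 2 matched substrings directly.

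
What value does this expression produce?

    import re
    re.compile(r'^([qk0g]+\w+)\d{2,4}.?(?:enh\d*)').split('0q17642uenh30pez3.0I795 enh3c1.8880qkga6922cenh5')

['', '0q176', 'pez3.0I795 enh3c1.8880qkga6922cenh5']

This matches anchored at the start of the string; then one or more of one of [qk0g], then one or more of a word character (captured); then 2 to 4 of a digit, then optionally any character; then the literal 'enh', then zero or more of a digit (non-capturing group).
Matches to split on: at [0:13] → '0q17642uenh30'.
`re.split` interleaves the captured-group text with the surrounding fragments.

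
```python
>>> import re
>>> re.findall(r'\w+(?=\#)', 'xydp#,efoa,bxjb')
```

['xydp']

Lookahead/lookbehind check context without consuming it, so the matched span excludes the asserted characters.
`findall` yields the raw match text (1 of them) because the pattern has no groups.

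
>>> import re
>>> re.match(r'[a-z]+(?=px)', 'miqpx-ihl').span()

The `(?=…)`/`(?<=…)` assertion just peeks at neighbouring text; it doesn't advance the match position.
`match` is anchored at position 0; if the pattern doesn't fit there, it returns None.
The match spans [0:3] → 'miq'.

(0, 3)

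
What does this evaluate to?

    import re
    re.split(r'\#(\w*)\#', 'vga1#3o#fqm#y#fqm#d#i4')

Matches to split on: at [4:8] → '#3o#'; at [11:14] → '#y#'; at [17:20] → '#d#'.
`re.split` interleaves the captured-group text with the surrounding fragments.

['vga1', '3o', 'fqm', 'y', 'fqm', 'd', 'i4']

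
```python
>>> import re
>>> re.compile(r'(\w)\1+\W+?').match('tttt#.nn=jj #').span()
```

(0, 5)

`re.match` won't scan ahead — the pattern has to work from the very first character.
The match spans [0:5] → 'tttt#'.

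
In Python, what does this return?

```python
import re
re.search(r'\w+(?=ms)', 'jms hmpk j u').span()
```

Because the assertion is zero-width, the text it checks is not consumed and won't appear in the result.
The match spans [0:1] → 'j'.

(0, 1)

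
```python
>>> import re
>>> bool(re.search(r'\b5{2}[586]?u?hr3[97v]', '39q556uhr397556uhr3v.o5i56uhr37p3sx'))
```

False

The pattern matches a word boundary (`\b`, zero-width); then exactly 2 of the literal '5', then optionally one of [586], then optionally a literal 'u'; then the literal 'hr3', then one of [97v].
`re.search` tries every starting position until one works.
Here nothing in the string fits, so the call returns None, and `bool(None)` is False.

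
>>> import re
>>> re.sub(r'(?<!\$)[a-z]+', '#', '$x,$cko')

'$x,$c#'

`(?!…)`/`(?<!…)` only lets a position through if the neighbouring text does NOT match; no characters are consumed.
`sub` substitutes '#' at each match site.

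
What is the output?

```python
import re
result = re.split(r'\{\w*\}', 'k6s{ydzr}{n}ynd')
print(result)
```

['k6s', '', 'ynd']

Each match becomes a cut point; 3 segments remain.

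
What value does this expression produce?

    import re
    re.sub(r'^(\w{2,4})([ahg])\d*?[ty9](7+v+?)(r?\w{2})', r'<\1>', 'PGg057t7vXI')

This matches anchored at the start of the string; then 2 to 4 of a word character (captured); then one of [ahg] (captured); then zero or more of a digit (lazy), then one of [ty9]; then one or more of the literal '7', then one or more of the literal 'v' (lazy) (captured); then optionally the literal 'r', then exactly 2 of a word character (captured).
Matches: at [0:11] → 'PGg057t7vXI'.
`\1` in the replacement pulls in group 1's text for each match.

'<PG>'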